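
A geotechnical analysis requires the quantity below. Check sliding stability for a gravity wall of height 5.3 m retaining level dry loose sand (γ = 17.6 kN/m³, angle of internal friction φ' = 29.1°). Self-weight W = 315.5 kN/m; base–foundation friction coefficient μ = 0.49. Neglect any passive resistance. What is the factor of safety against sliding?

K_a = tan²(45° − 29.1°/2) = 0.3456.
P_a = ½K_aγH² = 0.5×0.3456×17.6×5.3² = 85.43 kN/m, acting at H/3 = 1.767 m above the base.
FS_sliding = μW / P_a = 0.49×315.5 / 85.43 = 1.810.

1.81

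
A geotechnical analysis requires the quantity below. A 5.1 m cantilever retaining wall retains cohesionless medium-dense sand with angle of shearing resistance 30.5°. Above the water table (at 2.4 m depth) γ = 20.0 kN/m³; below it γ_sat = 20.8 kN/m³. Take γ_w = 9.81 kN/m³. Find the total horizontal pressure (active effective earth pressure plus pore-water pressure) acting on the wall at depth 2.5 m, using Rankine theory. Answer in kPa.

K_a = (1 − sin φ)/(1 + sin φ) = 0.3267.
γ' = 20.8 − 9.81 = 10.99 kN/m³.
Effective vertical stress at 2.5 m: σ'_v = 20.0×2.4 + 10.99×0.100 = 49.10 kPa.
σ'_h = K_a σ'_v = 0.3267 × 49.10 = 16.04 kPa; u = γ_w × 0.100 = 0.9810 kPa.
Total σ_h = 16.04 + 0.9810 = 17.02 kPa.

17.0 kPa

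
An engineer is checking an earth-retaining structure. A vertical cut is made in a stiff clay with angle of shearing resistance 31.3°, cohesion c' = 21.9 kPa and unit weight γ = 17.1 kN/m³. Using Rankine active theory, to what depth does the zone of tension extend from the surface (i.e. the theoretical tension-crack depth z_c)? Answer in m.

K_a = tan²(45° − 31.3°/2) = 0.3162; √K_a = 0.5623.
The active pressure is zero where K_a γ z = 2c√K_a, so z_c = 2c/(γ√K_a) = 2×21.9/(17.1×0.5623) = 4.555 m.

4.56 m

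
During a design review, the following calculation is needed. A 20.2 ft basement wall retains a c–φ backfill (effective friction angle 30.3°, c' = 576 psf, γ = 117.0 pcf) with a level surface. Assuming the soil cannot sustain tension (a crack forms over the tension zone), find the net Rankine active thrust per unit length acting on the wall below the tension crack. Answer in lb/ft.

178 lb/ft

K_a = 0.3293; √K_a = 0.5739.
Tension-crack depth z_c = 2c/(γ√K_a) = 2×576/(117.0×0.5739) = 17.16 ft.
σ_a at base = K_a γ H − 2c√K_a = 0.3293×117.0×20.2 − 2×576×0.5739 = 117.2 psf.
P_a = ½ × 117.2 × (H − z_c) = 0.5×117.2×3.042 = 178.3 lb/ft.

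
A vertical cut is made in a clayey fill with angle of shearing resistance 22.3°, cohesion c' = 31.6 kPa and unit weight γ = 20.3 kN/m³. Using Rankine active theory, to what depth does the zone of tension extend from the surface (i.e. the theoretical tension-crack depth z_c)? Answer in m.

K_a = tan²(45° − 22.3°/2) = 0.4498; √K_a = 0.6707.
The active pressure is zero where K_a γ z = 2c√K_a, so z_c = 2c/(γ√K_a) = 2×31.6/(20.3×0.6707) = 4.642 m.

4.64 m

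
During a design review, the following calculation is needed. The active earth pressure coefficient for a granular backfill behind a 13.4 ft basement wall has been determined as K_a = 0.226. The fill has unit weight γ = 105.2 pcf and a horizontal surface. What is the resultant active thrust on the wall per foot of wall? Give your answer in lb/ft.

2130 lb/ft

P = ½ K_a γ H² = 0.5 × 0.226 × 105.2 × 13.4² = 2135 lb/ft.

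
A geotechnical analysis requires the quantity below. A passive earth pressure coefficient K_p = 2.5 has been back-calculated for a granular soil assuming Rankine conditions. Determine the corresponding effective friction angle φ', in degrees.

25.4°

K_p = (1+sin φ)/(1−sin φ) ⇒ sin φ = (K_p − 1)/(K_p + 1) = 0.4286.
φ = arcsin(0.4286) = 25.38°.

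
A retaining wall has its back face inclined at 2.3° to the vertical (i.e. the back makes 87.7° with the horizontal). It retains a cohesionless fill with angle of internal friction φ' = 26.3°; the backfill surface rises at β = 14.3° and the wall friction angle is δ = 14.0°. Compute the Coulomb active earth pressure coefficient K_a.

K_a = sin²(α+φ) / [sin²α · sin(α−δ) · (1 + √{sin(φ+δ)sin(φ−β) / (sin(α−δ)sin(α+β))})²].
With α = 87.7°, φ = 26.3°, δ = 14.0°, β = 14.3°: K_a = 0.4583.

0.458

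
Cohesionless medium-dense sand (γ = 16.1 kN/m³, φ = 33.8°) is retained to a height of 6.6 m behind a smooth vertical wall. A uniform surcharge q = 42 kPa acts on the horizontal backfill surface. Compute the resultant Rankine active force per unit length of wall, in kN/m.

K_a = tan²(45° − φ/2) = 0.2851.
Soil triangle: ½ K_a γ H² = 0.5×0.2851×16.1×6.6² = 99.97 kN/m.
Surcharge rectangle: K_a q H = 0.2851×42×6.6 = 79.03 kN/m.
Total = 99.97 + 79.03 = 179.0 kN/m.

179 kN/m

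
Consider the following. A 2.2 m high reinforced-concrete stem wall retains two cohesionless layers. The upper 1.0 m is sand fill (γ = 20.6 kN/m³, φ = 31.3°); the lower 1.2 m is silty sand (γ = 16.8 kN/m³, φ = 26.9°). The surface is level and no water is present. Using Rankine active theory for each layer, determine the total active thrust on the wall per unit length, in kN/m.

K_a1 = tan²(45°−31.3°/2) = 0.3162; K_a2 = tan²(45°−26.9°/2) = 0.3770.
Layer 1: σ at base = K_a1 γ₁ h₁ = 6.514 kPa; P₁ = ½×6.514×1.0 = 3.257.
Layer 2: σ_v at top = γ₁h₁ = 20.60; σ_h top = K_a2×20.60 = 7.766; σ_h base = K_a2×(20.60+16.8×1.2) = 15.37.
P₂ = ½(7.766+15.37)×1.2 = 13.88. Total P_a = 3.257+13.88 = 17.14 kN/m.

17.1 kN/m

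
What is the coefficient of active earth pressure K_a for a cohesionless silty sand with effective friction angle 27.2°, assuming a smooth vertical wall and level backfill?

K_a = (1 − sin φ)/(1 + sin φ) = (1 − sin 27.2°)/(1 + sin 27.2°) = 0.3726.

0.373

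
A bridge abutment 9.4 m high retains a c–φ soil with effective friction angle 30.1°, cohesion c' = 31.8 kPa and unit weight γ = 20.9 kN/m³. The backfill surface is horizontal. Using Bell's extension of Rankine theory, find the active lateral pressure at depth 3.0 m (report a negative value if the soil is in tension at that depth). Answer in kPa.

K_a = (1 − sin φ)/(1 + sin φ) = 0.3320.
σ_a = K_a γ z − 2c√K_a = 0.3320×20.9×3.0 − 2×31.8×0.5762 = -15.83 kPa.

-15.8 kPa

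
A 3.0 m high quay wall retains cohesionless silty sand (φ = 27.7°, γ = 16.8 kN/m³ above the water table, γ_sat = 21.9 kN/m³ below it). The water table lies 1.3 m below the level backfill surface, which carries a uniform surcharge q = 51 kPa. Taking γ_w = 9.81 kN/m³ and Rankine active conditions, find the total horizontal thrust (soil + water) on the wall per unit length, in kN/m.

K_a = tan²(45° − φ/2) = 0.3653.
γ' = 21.9 − 9.81 = 12.09 kN/m³. h₂ = H − d_w = 1.7 m.
σ'_h: at surface K_a·q = 18.63; at WT K_a(q+γd_w) = 26.61; at base K_a(q+γd_w+γ'h₂) = 34.12 kPa.
P₁ = ½(18.63+26.61)×1.3 = 29.41; P₂ = ½(26.61+34.12)×1.7 = 51.62; P_w = ½γ_w h₂² = 14.18.
Total = 29.41+51.62+14.18 = 95.20 kN/m.

95.2 kN/m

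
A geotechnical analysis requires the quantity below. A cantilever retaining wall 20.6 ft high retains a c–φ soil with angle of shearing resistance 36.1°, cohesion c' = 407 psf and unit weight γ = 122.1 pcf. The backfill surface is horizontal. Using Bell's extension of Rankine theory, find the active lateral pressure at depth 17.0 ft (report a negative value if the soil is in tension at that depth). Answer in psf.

123 psf

K_a = (1 − sin φ)/(1 + sin φ) = 0.2585.
σ_a = K_a γ z − 2c√K_a = 0.2585×122.1×17.0 − 2×407×0.5084 = 122.7 psf.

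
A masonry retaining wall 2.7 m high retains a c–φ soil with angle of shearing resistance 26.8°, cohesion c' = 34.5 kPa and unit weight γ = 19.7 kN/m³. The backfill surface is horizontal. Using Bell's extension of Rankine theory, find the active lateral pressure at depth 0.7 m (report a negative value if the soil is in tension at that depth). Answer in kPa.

K_a = (1 − sin φ)/(1 + sin φ) = 0.3785.
σ_a = K_a γ z − 2c√K_a = 0.3785×19.7×0.7 − 2×34.5×0.6152 = -37.23 kPa.

-37.2 kPa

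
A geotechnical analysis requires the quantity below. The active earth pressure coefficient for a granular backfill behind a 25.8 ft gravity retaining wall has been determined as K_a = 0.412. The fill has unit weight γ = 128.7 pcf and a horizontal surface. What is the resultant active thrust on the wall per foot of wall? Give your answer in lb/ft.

P = ½ K_a γ H² = 0.5 × 0.412 × 128.7 × 25.8² = 17650 lb/ft.

17600 lb/ft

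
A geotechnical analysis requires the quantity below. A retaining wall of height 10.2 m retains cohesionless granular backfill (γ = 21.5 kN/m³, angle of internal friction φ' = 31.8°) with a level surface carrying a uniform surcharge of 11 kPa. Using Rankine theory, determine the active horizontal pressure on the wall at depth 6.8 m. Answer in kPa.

48.7 kPa

K_a = (1 − sin φ)/(1 + sin φ) = 0.3098.
σ_v = γz + q = 21.5 × 6.8 + 11 = 157.2 kPa.
σ_h = K_a σ_v = 0.3098 × 157.2 = 48.70 kPa.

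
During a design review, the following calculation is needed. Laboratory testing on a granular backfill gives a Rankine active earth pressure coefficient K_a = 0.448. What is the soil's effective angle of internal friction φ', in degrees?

22.4°

K_a = tan²(45° − φ/2) ⇒ 45° − φ/2 = arctan(√0.448) = 33.80°.
φ = 2(45° − 33.80°) = 22.41°.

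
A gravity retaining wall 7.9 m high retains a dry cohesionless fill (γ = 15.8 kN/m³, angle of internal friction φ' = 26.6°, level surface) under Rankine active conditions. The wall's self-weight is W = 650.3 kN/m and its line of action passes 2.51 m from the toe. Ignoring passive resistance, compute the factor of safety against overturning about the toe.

K_a = tan²(45° − 26.6°/2) = 0.3814.
P_a = ½K_aγH² = 0.5×0.3814×15.8×7.9² = 188.1 kN/m, acting at H/3 = 2.633 m above the base.
Overturning moment M_o = P_a × H/3 = 188.1 × 2.633 = 495.2.
Resisting moment M_r = W × 2.51 = 650.3 × 2.51 = 1632.
FS_overturning = M_r/M_o = 1632/495.2 = 3.296.

3.30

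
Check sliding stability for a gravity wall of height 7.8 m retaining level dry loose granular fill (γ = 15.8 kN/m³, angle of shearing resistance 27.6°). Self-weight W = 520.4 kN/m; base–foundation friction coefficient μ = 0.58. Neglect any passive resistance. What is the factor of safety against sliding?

1.71

K_a = tan²(45° − 27.6°/2) = 0.3668.
P_a = ½K_aγH² = 0.5×0.3668×15.8×7.8² = 176.3 kN/m, acting at H/3 = 2.600 m above the base.
FS_sliding = μW / P_a = 0.58×520.4 / 176.3 = 1.712.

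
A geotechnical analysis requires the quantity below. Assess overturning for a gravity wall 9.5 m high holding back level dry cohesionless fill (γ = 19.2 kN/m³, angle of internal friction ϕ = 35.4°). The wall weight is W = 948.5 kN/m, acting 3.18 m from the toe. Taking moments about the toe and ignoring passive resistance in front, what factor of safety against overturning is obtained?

K_a = tan²(45° − 35.4°/2) = 0.2664.
P_a = ½K_aγH² = 0.5×0.2664×19.2×9.5² = 230.8 kN/m, acting at H/3 = 3.167 m above the base.
Overturning moment M_o = P_a × H/3 = 230.8 × 3.167 = 730.9.
Resisting moment M_r = W × 3.18 = 948.5 × 3.18 = 3016.
FS_overturning = M_r/M_o = 3016/730.9 = 4.127.

4.13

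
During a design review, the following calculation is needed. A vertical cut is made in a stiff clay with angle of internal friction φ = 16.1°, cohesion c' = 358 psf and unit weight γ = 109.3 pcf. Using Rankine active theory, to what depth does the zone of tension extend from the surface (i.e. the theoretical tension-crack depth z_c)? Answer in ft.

K_a = tan²(45° − 16.1°/2) = 0.5658; √K_a = 0.7522.
The active pressure is zero where K_a γ z = 2c√K_a, so z_c = 2c/(γ√K_a) = 2×358/(109.3×0.7522) = 8.709 ft.

8.71 ft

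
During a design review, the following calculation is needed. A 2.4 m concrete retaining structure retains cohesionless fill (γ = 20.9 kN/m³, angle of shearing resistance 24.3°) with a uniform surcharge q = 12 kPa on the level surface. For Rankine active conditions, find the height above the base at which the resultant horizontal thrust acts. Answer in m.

0.929 m

K_a = 0.4169.
Triangular part P₁ = ½K_aγH² = 25.10 at H/3 = 0.8000 m; rectangular part P₂ = K_a q H = 12.01 at H/2 = 1.200 m.
ȳ = (P₁·0.8000 + P₂·1.200)/(P₁+P₂) = 0.9294 m.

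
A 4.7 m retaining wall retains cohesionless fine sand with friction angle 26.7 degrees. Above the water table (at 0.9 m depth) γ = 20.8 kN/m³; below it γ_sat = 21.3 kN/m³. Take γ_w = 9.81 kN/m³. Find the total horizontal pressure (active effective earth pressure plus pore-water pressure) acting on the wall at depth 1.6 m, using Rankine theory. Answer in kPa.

K_a = (1 − sin φ)/(1 + sin φ) = 0.3800.
γ' = 21.3 − 9.81 = 11.49 kN/m³.
Effective vertical stress at 1.6 m: σ'_v = 20.8×0.9 + 11.49×0.700 = 26.76 kPa.
σ'_h = K_a σ'_v = 0.3800 × 26.76 = 10.17 kPa; u = γ_w × 0.700 = 6.867 kPa.
Total σ_h = 10.17 + 6.867 = 17.04 kPa.

17.0 kPa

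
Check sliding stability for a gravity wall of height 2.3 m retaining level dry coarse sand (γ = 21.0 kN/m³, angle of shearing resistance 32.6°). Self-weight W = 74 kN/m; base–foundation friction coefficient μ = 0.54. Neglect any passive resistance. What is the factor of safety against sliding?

2.40

K_a = tan²(45° − 32.6°/2) = 0.2997.
P_a = ½K_aγH² = 0.5×0.2997×21.0×2.3² = 16.65 kN/m, acting at H/3 = 0.7667 m above the base.
FS_sliding = μW / P_a = 0.54×74 / 16.65 = 2.400.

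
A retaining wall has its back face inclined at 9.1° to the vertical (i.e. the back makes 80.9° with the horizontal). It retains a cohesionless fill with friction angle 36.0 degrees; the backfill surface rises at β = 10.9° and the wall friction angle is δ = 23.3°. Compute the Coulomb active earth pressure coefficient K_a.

K_a = sin²(α+φ) / [sin²α · sin(α−δ) · (1 + √{sin(φ+δ)sin(φ−β) / (sin(α−δ)sin(α+β))})²].
With α = 80.9°, φ = 36.0°, δ = 23.3°, β = 10.9°: K_a = 0.3517.

0.352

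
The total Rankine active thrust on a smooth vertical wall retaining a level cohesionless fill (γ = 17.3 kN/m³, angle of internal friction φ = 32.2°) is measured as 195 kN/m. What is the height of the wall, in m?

K_a = 0.3047. P_a = ½ K_a γ H² ⇒ H = √(2P_a/(K_a γ)).
H = √(2×195/(0.3047×17.3)) = 8.601 m.

8.60 m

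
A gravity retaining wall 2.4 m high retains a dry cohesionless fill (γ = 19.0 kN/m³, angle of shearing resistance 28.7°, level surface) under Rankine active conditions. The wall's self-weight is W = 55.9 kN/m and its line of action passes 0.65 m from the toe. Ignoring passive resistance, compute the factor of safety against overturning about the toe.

2.36

K_a = tan²(45° − 28.7°/2) = 0.3511.
P_a = ½K_aγH² = 0.5×0.3511×19.0×2.4² = 19.21 kN/m, acting at H/3 = 0.8000 m above the base.
Overturning moment M_o = P_a × H/3 = 19.21 × 0.8000 = 15.37.
Resisting moment M_r = W × 0.65 = 55.9 × 0.65 = 36.34.
FS_overturning = M_r/M_o = 36.34/15.37 = 2.364.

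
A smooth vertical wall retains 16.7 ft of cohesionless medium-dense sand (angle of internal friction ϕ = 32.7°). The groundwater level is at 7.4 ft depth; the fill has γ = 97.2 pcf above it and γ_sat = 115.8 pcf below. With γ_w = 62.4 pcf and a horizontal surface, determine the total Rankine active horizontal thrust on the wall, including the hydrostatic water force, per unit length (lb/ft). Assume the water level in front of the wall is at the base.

6180 lb/ft

K_a = tan²(45° − φ/2) = 0.2985.
γ' = 115.8 − 62.4 = 53.40 pcf. Depth below WT = 9.3 ft.
σ'_h at WT = K_a γ d_w = 214.7 psf; at base = 214.7 + K_a γ' × 9.3 = 362.9 psf.
P₁ (0–7.4 ft) = ½×214.7×7.4 = 794.4. P₂ (7.4–16.7 ft) = ½(214.7+362.9)×9.3 = 2686.
P_w = ½ γ_w h₂² = 0.5×62.4×9.3² = 2698. Total = 794.4+2686+2698 = 6179 lb/ft.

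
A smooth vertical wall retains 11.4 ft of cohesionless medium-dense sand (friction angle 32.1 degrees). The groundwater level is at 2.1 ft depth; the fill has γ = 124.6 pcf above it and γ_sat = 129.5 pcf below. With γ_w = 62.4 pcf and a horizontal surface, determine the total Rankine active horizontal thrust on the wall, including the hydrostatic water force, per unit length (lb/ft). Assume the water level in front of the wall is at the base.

K_a = tan²(45° − φ/2) = 0.3060.
γ' = 129.5 − 62.4 = 67.10 pcf. Depth below WT = 9.3 ft.
σ'_h at WT = K_a γ d_w = 80.07 psf; at base = 80.07 + K_a γ' × 9.3 = 271.0 psf.
P₁ (0–2.1 ft) = ½×80.07×2.1 = 84.07. P₂ (2.1–11.4 ft) = ½(80.07+271.0)×9.3 = 1633.
P_w = ½ γ_w h₂² = 0.5×62.4×9.3² = 2698. Total = 84.07+1633+2698 = 4415 lb/ft.

4420 lb/ft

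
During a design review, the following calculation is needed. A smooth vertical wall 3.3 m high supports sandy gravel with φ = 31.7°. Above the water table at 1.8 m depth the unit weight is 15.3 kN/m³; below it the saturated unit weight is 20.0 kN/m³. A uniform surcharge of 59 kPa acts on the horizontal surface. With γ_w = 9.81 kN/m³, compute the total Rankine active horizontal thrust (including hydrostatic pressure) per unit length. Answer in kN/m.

95.7 kN/m

K_a = tan²(45° − φ/2) = 0.3111.
γ' = 20.0 − 9.81 = 10.19 kN/m³. h₂ = H − d_w = 1.5 m.
σ'_h: at surface K_a·q = 18.35; at WT K_a(q+γd_w) = 26.92; at base K_a(q+γd_w+γ'h₂) = 31.67 kPa.
P₁ = ½(18.35+26.92)×1.8 = 40.75; P₂ = ½(26.92+31.67)×1.5 = 43.95; P_w = ½γ_w h₂² = 11.04.
Total = 40.75+43.95+11.04 = 95.73 kN/m.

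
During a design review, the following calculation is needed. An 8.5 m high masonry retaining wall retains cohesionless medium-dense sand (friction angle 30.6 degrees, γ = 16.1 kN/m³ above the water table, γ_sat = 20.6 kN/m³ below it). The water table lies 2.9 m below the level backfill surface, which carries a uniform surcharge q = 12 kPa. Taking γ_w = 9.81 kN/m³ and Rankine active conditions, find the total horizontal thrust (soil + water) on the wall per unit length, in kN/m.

349 kN/m

K_a = tan²(45° − φ/2) = 0.3253.
γ' = 20.6 − 9.81 = 10.79 kN/m³. h₂ = H − d_w = 5.6 m.
σ'_h: at surface K_a·q = 3.904; at WT K_a(q+γd_w) = 19.09; at base K_a(q+γd_w+γ'h₂) = 38.75 kPa.
P₁ = ½(3.904+19.09)×2.9 = 33.35; P₂ = ½(19.09+38.75)×5.6 = 162.0; P_w = ½γ_w h₂² = 153.8.
Total = 33.35+162.0+153.8 = 349.1 kN/m.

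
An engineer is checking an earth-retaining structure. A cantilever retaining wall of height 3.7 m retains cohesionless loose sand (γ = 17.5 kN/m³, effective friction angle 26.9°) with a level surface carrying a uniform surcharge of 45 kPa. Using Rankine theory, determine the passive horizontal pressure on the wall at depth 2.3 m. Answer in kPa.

K_p = (1 + sin φ)/(1 − sin φ) = 2.653.
σ_v = γz + q = 17.5 × 2.3 + 45 = 85.25 kPa.
σ_h = K_p σ_v = 2.653 × 85.25 = 226.1 kPa.

226 kPa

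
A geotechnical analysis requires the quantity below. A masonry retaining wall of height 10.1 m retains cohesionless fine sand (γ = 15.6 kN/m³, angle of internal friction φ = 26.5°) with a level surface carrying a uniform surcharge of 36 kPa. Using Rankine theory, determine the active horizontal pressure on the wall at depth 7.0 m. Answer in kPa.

55.6 kPa

K_a = (1 − sin φ)/(1 + sin φ) = 0.3829.
σ_v = γz + q = 15.6 × 7.0 + 36 = 145.2 kPa.
σ_h = K_a σ_v = 0.3829 × 145.2 = 55.60 kPa.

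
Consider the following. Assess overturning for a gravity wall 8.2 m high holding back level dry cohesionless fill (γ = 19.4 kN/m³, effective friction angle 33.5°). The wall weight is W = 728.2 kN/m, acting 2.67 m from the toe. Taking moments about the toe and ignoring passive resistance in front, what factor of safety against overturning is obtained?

K_a = tan²(45° − 33.5°/2) = 0.2887.
P_a = ½K_aγH² = 0.5×0.2887×19.4×8.2² = 188.3 kN/m, acting at H/3 = 2.733 m above the base.
Overturning moment M_o = P_a × H/3 = 188.3 × 2.733 = 514.7.
Resisting moment M_r = W × 2.67 = 728.2 × 2.67 = 1944.
FS_overturning = M_r/M_o = 1944/514.7 = 3.778.

3.78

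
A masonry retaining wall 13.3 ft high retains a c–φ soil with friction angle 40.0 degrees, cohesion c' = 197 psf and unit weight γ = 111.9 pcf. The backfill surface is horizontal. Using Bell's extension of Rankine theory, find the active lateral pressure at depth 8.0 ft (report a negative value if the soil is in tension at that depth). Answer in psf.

K_a = (1 − sin φ)/(1 + sin φ) = 0.2174.
σ_a = K_a γ z − 2c√K_a = 0.2174×111.9×8.0 − 2×197×0.4663 = 10.93 psf.

10.9 psf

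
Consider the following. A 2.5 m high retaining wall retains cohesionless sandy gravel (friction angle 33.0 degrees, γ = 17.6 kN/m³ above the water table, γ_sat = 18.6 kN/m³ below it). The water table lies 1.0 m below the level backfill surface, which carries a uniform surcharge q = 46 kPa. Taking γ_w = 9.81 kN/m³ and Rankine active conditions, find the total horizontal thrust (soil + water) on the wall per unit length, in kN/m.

58.2 kN/m

K_a = tan²(45° − φ/2) = 0.2948.
γ' = 18.6 − 9.81 = 8.790 kN/m³. h₂ = H − d_w = 1.5 m.
σ'_h: at surface K_a·q = 13.56; at WT K_a(q+γd_w) = 18.75; at base K_a(q+γd_w+γ'h₂) = 22.64 kPa.
P₁ = ½(13.56+18.75)×1.0 = 16.16; P₂ = ½(18.75+22.64)×1.5 = 31.04; P_w = ½γ_w h₂² = 11.04.
Total = 16.16+31.04+11.04 = 58.23 kN/m.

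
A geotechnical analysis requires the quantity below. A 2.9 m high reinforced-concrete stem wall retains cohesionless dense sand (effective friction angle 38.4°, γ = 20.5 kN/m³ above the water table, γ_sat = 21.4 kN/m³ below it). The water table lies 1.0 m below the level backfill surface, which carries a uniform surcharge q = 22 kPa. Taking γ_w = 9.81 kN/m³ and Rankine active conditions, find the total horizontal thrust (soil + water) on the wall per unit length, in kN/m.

49.0 kN/m

K_a = tan²(45° − φ/2) = 0.2337.
γ' = 21.4 − 9.81 = 11.59 kN/m³. h₂ = H − d_w = 1.9 m.
σ'_h: at surface K_a·q = 5.141; at WT K_a(q+γd_w) = 9.932; at base K_a(q+γd_w+γ'h₂) = 15.08 kPa.
P₁ = ½(5.141+9.932)×1.0 = 7.537; P₂ = ½(9.932+15.08)×1.9 = 23.76; P_w = ½γ_w h₂² = 17.71.
Total = 7.537+23.76+17.71 = 49.00 kN/m.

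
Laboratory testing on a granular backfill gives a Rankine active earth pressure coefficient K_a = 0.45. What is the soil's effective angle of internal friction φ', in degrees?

22.3°

K_a = tan²(45° − φ/2) ⇒ 45° − φ/2 = arctan(√0.45) = 33.85°.
φ = 2(45° − 33.85°) = 22.29°.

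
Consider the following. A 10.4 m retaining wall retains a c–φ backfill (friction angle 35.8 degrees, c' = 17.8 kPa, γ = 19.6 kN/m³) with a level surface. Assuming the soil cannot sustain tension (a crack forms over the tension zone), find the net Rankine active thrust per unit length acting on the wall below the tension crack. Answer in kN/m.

K_a = 0.2619; √K_a = 0.5117.
Tension-crack depth z_c = 2c/(γ√K_a) = 2×17.8/(19.6×0.5117) = 3.549 m.
σ_a at base = K_a γ H − 2c√K_a = 0.2619×19.6×10.4 − 2×17.8×0.5117 = 35.16 kPa.
P_a = ½ × 35.16 × (H − z_c) = 0.5×35.16×6.851 = 120.4 kN/m.

120 kN/m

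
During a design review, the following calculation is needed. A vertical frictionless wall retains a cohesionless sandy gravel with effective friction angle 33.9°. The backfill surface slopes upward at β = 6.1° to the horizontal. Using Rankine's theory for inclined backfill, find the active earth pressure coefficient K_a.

0.288

K_a = cos β · (cos β − √(cos²β − cos²φ)) / (cos β + √(cos²β − cos²φ)).
cos β = 0.9943, cos φ = 0.8300, √(cos²β − cos²φ) = 0.5475.
K_a = 0.9943 × (0.9943 − 0.5475)/(0.9943 + 0.5475) = 0.2881.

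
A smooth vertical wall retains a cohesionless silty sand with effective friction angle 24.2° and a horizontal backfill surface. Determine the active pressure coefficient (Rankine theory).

0.419

K_a = tan²(45° − φ/2) = tan²(32.90°) = 0.4185.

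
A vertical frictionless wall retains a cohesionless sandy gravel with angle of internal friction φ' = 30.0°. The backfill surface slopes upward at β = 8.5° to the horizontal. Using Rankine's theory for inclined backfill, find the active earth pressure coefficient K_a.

K_a = cos β · (cos β − √(cos²β − cos²φ)) / (cos β + √(cos²β − cos²φ)).
cos β = 0.9890, cos φ = 0.8660, √(cos²β − cos²φ) = 0.4777.
K_a = 0.9890 × (0.9890 − 0.4777)/(0.9890 + 0.4777) = 0.3448.

0.345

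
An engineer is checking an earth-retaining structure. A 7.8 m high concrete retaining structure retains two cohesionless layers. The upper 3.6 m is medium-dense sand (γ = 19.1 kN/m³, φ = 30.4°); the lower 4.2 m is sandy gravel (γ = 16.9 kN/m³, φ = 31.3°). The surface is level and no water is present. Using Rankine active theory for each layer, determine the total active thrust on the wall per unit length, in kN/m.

K_a1 = tan²(45°−30.4°/2) = 0.3280; K_a2 = tan²(45°−31.3°/2) = 0.3162.
Layer 1: σ at base = K_a1 γ₁ h₁ = 22.55 kPa; P₁ = ½×22.55×3.6 = 40.59.
Layer 2: σ_v at top = γ₁h₁ = 68.76; σ_h top = K_a2×68.76 = 21.74; σ_h base = K_a2×(68.76+16.9×4.2) = 44.19.
P₂ = ½(21.74+44.19)×4.2 = 138.5. Total P_a = 40.59+138.5 = 179.0 kN/m.

179 kN/m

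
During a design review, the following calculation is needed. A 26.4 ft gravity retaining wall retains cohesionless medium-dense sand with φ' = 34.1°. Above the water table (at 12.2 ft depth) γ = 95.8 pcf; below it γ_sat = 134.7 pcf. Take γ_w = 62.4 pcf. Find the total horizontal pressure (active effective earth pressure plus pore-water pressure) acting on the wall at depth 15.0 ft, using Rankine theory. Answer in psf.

K_a = (1 − sin φ)/(1 + sin φ) = 0.2815.
γ' = 134.7 − 62.4 = 72.30 pcf.
Effective vertical stress at 15.0 ft: σ'_v = 95.8×12.2 + 72.30×2.80 = 1371 psf.
σ'_h = K_a σ'_v = 0.2815 × 1371 = 386.0 psf; u = γ_w × 2.80 = 174.7 psf.
Total σ_h = 386.0 + 174.7 = 560.7 psf.

561 psf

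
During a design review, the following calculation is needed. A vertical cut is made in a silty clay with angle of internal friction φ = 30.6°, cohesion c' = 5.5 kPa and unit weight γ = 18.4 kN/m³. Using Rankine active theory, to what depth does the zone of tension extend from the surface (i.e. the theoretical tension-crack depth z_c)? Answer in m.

1.05 m

K_a = tan²(45° − 30.6°/2) = 0.3253; √K_a = 0.5704.
The active pressure is zero where K_a γ z = 2c√K_a, so z_c = 2c/(γ√K_a) = 2×5.5/(18.4×0.5704) = 1.048 m.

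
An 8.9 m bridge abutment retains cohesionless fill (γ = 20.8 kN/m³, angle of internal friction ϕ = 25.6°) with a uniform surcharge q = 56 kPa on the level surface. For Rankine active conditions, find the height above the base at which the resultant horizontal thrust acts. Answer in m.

K_a = 0.3966.
Triangular part P₁ = ½K_aγH² = 326.7 at H/3 = 2.967 m; rectangular part P₂ = K_a q H = 197.6 at H/2 = 4.450 m.
ȳ = (P₁·2.967 + P₂·4.450)/(P₁+P₂) = 3.526 m.

3.53 m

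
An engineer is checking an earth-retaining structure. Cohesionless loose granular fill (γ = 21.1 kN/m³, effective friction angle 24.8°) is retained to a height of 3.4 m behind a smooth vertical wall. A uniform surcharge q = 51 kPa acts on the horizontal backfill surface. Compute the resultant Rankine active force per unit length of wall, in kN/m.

K_a = tan²(45° − φ/2) = 0.4090.
Soil triangle: ½ K_a γ H² = 0.5×0.4090×21.1×3.4² = 49.88 kN/m.
Surcharge rectangle: K_a q H = 0.4090×51×3.4 = 70.92 kN/m.
Total = 49.88 + 70.92 = 120.8 kN/m.

121 kN/m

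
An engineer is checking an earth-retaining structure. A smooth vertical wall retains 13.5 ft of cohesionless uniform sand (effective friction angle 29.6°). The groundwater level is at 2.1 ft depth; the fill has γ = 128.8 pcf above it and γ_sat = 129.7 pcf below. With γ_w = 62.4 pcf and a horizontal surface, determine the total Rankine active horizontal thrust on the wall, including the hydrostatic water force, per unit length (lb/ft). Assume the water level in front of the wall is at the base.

6680 lb/ft

K_a = tan²(45° − φ/2) = 0.3387.
γ' = 129.7 − 62.4 = 67.30 pcf. Depth below WT = 11.4 ft.
σ'_h at WT = K_a γ d_w = 91.62 psf; at base = 91.62 + K_a γ' × 11.4 = 351.5 psf.
P₁ (0–2.1 ft) = ½×91.62×2.1 = 96.20. P₂ (2.1–13.5 ft) = ½(91.62+351.5)×11.4 = 2526.
P_w = ½ γ_w h₂² = 0.5×62.4×11.4² = 4055. Total = 96.20+2526+4055 = 6677 lb/ft.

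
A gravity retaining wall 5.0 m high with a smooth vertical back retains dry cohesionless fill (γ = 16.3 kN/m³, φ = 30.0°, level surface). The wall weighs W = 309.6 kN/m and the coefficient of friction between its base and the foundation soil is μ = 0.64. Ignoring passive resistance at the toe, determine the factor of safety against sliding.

K_a = tan²(45° − 30.0°/2) = 0.3333.
P_a = ½K_aγH² = 0.5×0.3333×16.3×5.0² = 67.92 kN/m, acting at H/3 = 1.667 m above the base.
FS_sliding = μW / P_a = 0.64×309.6 / 67.92 = 2.917.

2.92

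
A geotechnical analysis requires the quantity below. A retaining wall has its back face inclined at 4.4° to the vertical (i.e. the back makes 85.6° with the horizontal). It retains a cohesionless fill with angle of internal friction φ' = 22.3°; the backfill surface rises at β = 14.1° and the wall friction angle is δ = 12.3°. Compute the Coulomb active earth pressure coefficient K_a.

K_a = sin²(α+φ) / [sin²α · sin(α−δ) · (1 + √{sin(φ+δ)sin(φ−β) / (sin(α−δ)sin(α+β))})²].
With α = 85.6°, φ = 22.3°, δ = 12.3°, β = 14.1°: K_a = 0.5689.

0.569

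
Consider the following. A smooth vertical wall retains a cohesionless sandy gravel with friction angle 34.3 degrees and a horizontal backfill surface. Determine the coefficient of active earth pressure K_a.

0.279

K_a = tan²(45° − φ/2) = tan²(27.85°) = 0.2792.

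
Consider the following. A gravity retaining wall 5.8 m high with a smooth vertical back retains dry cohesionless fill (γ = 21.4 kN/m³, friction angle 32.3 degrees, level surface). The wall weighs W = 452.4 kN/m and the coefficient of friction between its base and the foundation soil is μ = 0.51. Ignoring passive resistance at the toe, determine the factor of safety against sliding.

K_a = tan²(45° − 32.3°/2) = 0.3035.
P_a = ½K_aγH² = 0.5×0.3035×21.4×5.8² = 109.2 kN/m, acting at H/3 = 1.933 m above the base.
FS_sliding = μW / P_a = 0.51×452.4 / 109.2 = 2.112.

2.11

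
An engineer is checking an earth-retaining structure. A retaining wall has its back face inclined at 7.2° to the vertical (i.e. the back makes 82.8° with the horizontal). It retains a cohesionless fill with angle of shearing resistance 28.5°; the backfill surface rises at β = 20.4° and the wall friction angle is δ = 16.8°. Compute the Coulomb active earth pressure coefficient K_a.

K_a = sin²(α+φ) / [sin²α · sin(α−δ) · (1 + √{sin(φ+δ)sin(φ−β) / (sin(α−δ)sin(α+β))})²].
With α = 82.8°, φ = 28.5°, δ = 16.8°, β = 20.4°: K_a = 0.5412.

0.541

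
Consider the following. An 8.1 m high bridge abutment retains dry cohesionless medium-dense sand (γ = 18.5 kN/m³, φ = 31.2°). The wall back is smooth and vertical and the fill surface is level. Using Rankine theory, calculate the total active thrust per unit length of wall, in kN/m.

K_a = tan²(45° − φ/2) = 0.3175.
P_a = ½ K_a γ H² = 0.5 × 0.3175 × 18.5 × 8.1² = 192.7 kN/m.

193 kN/m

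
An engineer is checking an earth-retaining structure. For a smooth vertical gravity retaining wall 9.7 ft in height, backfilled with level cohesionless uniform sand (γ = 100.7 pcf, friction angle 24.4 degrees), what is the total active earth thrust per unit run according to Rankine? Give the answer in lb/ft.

1970 lb/ft

K_a = tan²(45° − φ/2) = 0.4153.
P_a = ½ K_a γ H² = 0.5 × 0.4153 × 100.7 × 9.7² = 1968 lb/ft.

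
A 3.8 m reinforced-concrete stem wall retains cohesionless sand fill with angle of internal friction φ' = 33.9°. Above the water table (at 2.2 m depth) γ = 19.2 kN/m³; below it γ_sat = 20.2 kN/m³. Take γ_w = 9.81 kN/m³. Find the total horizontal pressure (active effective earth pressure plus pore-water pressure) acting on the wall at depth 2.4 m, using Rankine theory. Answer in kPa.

K_a = (1 − sin φ)/(1 + sin φ) = 0.2839.
γ' = 20.2 − 9.81 = 10.39 kN/m³.
Effective vertical stress at 2.4 m: σ'_v = 19.2×2.2 + 10.39×0.200 = 44.32 kPa.
σ'_h = K_a σ'_v = 0.2839 × 44.32 = 12.58 kPa; u = γ_w × 0.200 = 1.962 kPa.
Total σ_h = 12.58 + 1.962 = 14.54 kPa.

14.5 kPa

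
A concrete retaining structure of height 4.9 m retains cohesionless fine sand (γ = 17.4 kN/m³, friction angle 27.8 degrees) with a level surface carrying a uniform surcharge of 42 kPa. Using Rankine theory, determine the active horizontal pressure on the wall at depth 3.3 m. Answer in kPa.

36.2 kPa

K_a = (1 − sin φ)/(1 + sin φ) = 0.3639.
σ_v = γz + q = 17.4 × 3.3 + 42 = 99.42 kPa.
σ_h = K_a σ_v = 0.3639 × 99.42 = 36.18 kPa.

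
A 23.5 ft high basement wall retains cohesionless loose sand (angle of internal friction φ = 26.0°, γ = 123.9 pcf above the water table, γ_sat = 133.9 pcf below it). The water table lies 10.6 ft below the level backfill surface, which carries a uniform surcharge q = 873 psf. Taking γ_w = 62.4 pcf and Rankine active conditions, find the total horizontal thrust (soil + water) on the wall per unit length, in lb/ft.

24900 lb/ft

K_a = tan²(45° − φ/2) = 0.3905.
γ' = 133.9 − 62.4 = 71.50 pcf. h₂ = H − d_w = 12.9 ft.
σ'_h: at surface K_a·q = 340.9; at WT K_a(q+γd_w) = 853.7; at base K_a(q+γd_w+γ'h₂) = 1214 psf.
P₁ = ½(340.9+853.7)×10.6 = 6331; P₂ = ½(853.7+1214)×12.9 = 13340; P_w = ½γ_w h₂² = 5192.
Total = 6331+13340+5192 = 24860 lb/ft.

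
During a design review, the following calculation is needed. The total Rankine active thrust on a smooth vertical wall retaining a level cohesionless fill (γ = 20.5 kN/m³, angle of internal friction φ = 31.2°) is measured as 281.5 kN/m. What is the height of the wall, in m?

9.30 m

K_a = 0.3175. P_a = ½ K_a γ H² ⇒ H = √(2P_a/(K_a γ)).
H = √(2×281.5/(0.3175×20.5)) = 9.300 m.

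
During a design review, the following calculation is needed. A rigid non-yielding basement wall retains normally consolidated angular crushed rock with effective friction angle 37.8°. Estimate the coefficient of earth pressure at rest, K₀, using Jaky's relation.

0.387

K₀ = 1 − sin φ' = 1 − sin 37.8° = 0.3871.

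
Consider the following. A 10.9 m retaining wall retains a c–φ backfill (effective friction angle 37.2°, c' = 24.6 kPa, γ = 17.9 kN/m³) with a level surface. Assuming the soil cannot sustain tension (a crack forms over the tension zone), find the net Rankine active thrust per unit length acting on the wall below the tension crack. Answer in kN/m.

K_a = 0.2464; √K_a = 0.4964.
Tension-crack depth z_c = 2c/(γ√K_a) = 2×24.6/(17.9×0.4964) = 5.537 m.
σ_a at base = K_a γ H − 2c√K_a = 0.2464×17.9×10.9 − 2×24.6×0.4964 = 23.66 kPa.
P_a = ½ × 23.66 × (H − z_c) = 0.5×23.66×5.363 = 63.43 kN/m.

63.4 kN/m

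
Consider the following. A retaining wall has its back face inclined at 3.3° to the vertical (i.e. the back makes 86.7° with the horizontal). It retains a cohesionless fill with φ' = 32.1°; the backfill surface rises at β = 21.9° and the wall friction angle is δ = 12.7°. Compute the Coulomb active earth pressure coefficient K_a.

K_a = sin²(α+φ) / [sin²α · sin(α−δ) · (1 + √{sin(φ+δ)sin(φ−β) / (sin(α−δ)sin(α+β))})²].
With α = 86.7°, φ = 32.1°, δ = 12.7°, β = 21.9°: K_a = 0.4270.

0.427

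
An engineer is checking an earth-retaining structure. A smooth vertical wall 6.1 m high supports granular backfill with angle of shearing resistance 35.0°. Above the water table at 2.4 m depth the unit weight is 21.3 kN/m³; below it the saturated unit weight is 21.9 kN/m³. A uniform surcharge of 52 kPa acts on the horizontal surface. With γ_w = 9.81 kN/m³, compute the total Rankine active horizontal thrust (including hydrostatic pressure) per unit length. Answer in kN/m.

K_a = tan²(45° − φ/2) = 0.2710.
γ' = 21.9 − 9.81 = 12.09 kN/m³. h₂ = H − d_w = 3.7 m.
σ'_h: at surface K_a·q = 14.09; at WT K_a(q+γd_w) = 27.94; at base K_a(q+γd_w+γ'h₂) = 40.07 kPa.
P₁ = ½(14.09+27.94)×2.4 = 50.44; P₂ = ½(27.94+40.07)×3.7 = 125.8; P_w = ½γ_w h₂² = 67.15.
Total = 50.44+125.8+67.15 = 243.4 kN/m.

243 kN/m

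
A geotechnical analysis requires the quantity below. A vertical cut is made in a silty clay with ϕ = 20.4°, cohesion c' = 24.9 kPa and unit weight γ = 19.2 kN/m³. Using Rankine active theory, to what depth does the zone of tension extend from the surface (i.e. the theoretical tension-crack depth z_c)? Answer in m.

K_a = tan²(45° − 20.4°/2) = 0.4831; √K_a = 0.6950.
The active pressure is zero where K_a γ z = 2c√K_a, so z_c = 2c/(γ√K_a) = 2×24.9/(19.2×0.6950) = 3.732 m.

3.73 m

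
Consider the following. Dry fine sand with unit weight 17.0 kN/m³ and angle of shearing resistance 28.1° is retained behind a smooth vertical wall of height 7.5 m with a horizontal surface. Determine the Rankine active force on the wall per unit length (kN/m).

K_a = tan²(45° − φ/2) = 0.3596.
P_a = ½ K_a γ H² = 0.5 × 0.3596 × 17.0 × 7.5² = 171.9 kN/m.

172 kN/m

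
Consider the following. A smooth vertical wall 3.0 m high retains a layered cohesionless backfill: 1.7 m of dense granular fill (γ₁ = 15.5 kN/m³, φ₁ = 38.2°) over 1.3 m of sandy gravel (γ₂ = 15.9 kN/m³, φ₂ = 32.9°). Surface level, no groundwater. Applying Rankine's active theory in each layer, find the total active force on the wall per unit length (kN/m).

K_a1 = tan²(45°−38.2°/2) = 0.2358; K_a2 = tan²(45°−32.9°/2) = 0.2960.
Layer 1: σ at base = K_a1 γ₁ h₁ = 6.213 kPa; P₁ = ½×6.213×1.7 = 5.281.
Layer 2: σ_v at top = γ₁h₁ = 26.35; σ_h top = K_a2×26.35 = 7.800; σ_h base = K_a2×(26.35+15.9×1.3) = 13.92.
P₂ = ½(7.800+13.92)×1.3 = 14.12. Total P_a = 5.281+14.12 = 19.40 kN/m.

19.4 kN/m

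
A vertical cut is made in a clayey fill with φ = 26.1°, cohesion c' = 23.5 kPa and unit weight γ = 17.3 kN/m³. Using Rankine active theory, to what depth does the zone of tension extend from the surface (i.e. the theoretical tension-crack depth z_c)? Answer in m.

4.36 m

K_a = tan²(45° − 26.1°/2) = 0.3889; √K_a = 0.6237.
The active pressure is zero where K_a γ z = 2c√K_a, so z_c = 2c/(γ√K_a) = 2×23.5/(17.3×0.6237) = 4.356 m.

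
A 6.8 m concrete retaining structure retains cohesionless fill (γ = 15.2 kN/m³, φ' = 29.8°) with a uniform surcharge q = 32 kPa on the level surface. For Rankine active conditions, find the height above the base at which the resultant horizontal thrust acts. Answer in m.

K_a = 0.3360.
Triangular part P₁ = ½K_aγH² = 118.1 at H/3 = 2.267 m; rectangular part P₂ = K_a q H = 73.12 at H/2 = 3.400 m.
ȳ = (P₁·2.267 + P₂·3.400)/(P₁+P₂) = 2.700 m.

2.70 m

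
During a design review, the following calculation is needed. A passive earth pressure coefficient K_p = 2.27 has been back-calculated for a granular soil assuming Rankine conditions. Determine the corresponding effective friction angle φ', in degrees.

K_p = (1+sin φ)/(1−sin φ) ⇒ sin φ = (K_p − 1)/(K_p + 1) = 0.3884.
φ = arcsin(0.3884) = 22.85°.

22.9°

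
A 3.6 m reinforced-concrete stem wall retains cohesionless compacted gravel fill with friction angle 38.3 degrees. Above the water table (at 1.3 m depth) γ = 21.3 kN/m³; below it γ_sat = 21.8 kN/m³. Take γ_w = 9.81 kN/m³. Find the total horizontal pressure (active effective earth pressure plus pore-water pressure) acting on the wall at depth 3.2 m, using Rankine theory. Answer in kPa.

K_a = (1 − sin φ)/(1 + sin φ) = 0.2347.
γ' = 21.8 − 9.81 = 11.99 kN/m³.
Effective vertical stress at 3.2 m: σ'_v = 21.3×1.3 + 11.99×1.90 = 50.47 kPa.
σ'_h = K_a σ'_v = 0.2347 × 50.47 = 11.85 kPa; u = γ_w × 1.90 = 18.64 kPa.
Total σ_h = 11.85 + 18.64 = 30.49 kPa.

30.5 kPa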